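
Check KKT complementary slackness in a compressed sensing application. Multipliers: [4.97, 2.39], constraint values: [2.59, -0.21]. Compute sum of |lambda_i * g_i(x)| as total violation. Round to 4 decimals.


KKT complementary slackness check:
lambda_1 * g_1 = 4.97 * 2.59 = 12.8723
lambda_2 * g_2 = 2.39 * -0.21 = -0.5019
Total violation = 12.8723 + 0.5019 = 13.3742


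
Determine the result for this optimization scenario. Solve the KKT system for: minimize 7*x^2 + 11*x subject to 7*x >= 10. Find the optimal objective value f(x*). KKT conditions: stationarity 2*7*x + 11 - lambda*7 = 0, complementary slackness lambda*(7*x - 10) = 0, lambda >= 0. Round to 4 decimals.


Step 1: Try lambda = 0 (constraint inactive).
x_unc = -11/(2*7) = -0.7857
Check: 7*-0.7857 = -5.4999 < 10 -- violated!
Step 2: Constraint must be active: 7*x = 10
x* = 10/7 = 1.4286 (rounded; the exact value 10/7 is used below)
lambda = (2*7*(10/7) + 11)/7 = 4.4286
Step 3: Compute optimal value.
f(x*) = 7*(10/7)^2 + 11*(10/7) = 30.0


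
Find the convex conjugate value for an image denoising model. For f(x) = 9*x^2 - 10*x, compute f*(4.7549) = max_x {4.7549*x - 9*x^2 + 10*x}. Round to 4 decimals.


f*(y) = sup_x {y*x - a*x^2 - b*x} = sup_x {(y-b)*x - a*x^2}
FOC: (y - b) - 2a*x = 0 => x* = (y - b)/(2a)
x* = (4.7549 + 10)/(2*9) = 0.8197
f*(4.7549) = (y-b)^2/(4a) = (4.7549 + 10)^2/(4*9)
= 217.7071/36 = 6.0474


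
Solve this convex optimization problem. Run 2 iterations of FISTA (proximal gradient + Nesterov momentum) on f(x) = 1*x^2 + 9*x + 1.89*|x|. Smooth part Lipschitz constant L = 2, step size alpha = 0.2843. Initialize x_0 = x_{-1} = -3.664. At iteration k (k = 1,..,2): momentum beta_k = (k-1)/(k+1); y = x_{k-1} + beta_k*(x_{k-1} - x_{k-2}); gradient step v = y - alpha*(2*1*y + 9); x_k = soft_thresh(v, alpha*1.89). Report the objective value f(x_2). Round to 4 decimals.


FISTA on f(x) = 1*x^2 + 9*x + 1.89*|x|
L = 2, alpha = 0.2843
Iteration 1: beta = 0.0, y = -3.664 + 0.0*(-3.664 + 3.664) = -3.664
  grad(y) = 1.672, v = y - alpha*grad = -4.1393
  prox(v) = soft_thresh(-4.1393, 0.5373) = -3.602
Iteration 2: beta = 0.3333, y = -3.602 + 0.3333*(-3.602 + 3.664) = -3.5814
  grad(y) = 1.8373, v = y - alpha*grad = -4.1037
  prox(v) = soft_thresh(-4.1037, 0.5373) = -3.5664
f(x_2) = 1*(-3.5664)^2 + 9*(-3.5664) + 1.89*|-3.5664| = -12.6379


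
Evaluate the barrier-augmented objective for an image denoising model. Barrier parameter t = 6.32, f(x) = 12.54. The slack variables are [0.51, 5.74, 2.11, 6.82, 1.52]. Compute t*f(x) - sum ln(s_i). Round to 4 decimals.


Step 1: Compute log-barrier.
ln values: [-0.6733, 1.7475, 0.7467, 1.9199, 0.4187]
phi = -(-0.6733 + 1.7475 + 0.7467 + 1.9199 + 0.4187) = -4.1594
Step 2: Compute augmented objective.
t*f(x) = 6.32*12.54 = 79.2528
Total = 79.2528 - 4.1594 = 75.0934


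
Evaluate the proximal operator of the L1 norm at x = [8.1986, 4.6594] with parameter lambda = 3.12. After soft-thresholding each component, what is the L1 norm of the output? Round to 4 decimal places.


Soft-thresholding with lambda = 3.12:
prox(8.1986) = sign(8.1986)*max(|8.1986| - 3.12, 0) = 5.0786
prox(4.6594) = sign(4.6594)*max(|4.6594| - 3.12, 0) = 1.5394
prox(x) = [5.0786, 1.5394]
||prox(x)||_1 = 5.0786 + 1.5394 = 6.618


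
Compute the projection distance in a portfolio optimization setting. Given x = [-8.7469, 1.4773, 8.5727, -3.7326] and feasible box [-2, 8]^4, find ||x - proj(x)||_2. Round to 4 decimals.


Project each component onto [-2, 8].
clip(-8.7469) = -2.0, clip(1.4773) = 1.4773, clip(8.5727) = 8.0, clip(-3.7326) = -2.0
Projection = [-2.0, 1.4773, 8.0, -2.0]
Squared diffs: [45.5207, 0.0, 0.328, 3.0019]
Distance = sqrt(48.8506) = 6.9893


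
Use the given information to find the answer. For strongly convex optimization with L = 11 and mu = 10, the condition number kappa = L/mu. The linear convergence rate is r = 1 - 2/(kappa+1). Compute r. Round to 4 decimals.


Step 1: Compute the condition number.
kappa = L/mu = 11/10 = 1.1
Step 2: Compute the convergence rate.
r = 1 - 2/(kappa + 1) = 1 - 2*mu/(L + mu) = (L - mu)/(L + mu) = 1/21 = 0.0476


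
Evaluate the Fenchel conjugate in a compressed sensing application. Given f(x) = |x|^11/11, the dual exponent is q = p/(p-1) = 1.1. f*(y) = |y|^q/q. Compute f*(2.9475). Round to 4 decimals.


The conjugate exponent q satisfies 1/p + 1/q = 1.
p = 11, so q = 11/(11 - 1) = 1.1
|y|^q = 2.9475^1.1 = 3.284
f*(2.9475) = 3.284 / 1.1 = 2.9854


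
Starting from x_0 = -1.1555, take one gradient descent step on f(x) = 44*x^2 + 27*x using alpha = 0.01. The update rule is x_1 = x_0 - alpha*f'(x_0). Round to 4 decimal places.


We compute the gradient at x_0 and apply the update.
f'(x) = 88*x + 27
f'(-1.1555) = 88*-1.1555 + 27 = -74.684
x_1 = -1.1555 - 0.01*-74.684 = -0.4087


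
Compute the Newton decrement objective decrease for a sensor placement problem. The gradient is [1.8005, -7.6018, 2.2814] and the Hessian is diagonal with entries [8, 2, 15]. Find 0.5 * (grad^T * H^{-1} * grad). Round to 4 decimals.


Step 1: H is diagonal, so H^(-1) * g = [0.2251, -3.8009, 0.1521].
Step 2: g^T H^(-1) g = sum_i g_i^2 / H_ii
  = (1.8005)^2/8 + (-7.6018)^2/2 + (2.2814)^2/15
  = 0.4052 + 28.8937 + 0.347 = 29.6459
Step 3: Objective decrease = 0.5 * g^T H^(-1) g = 14.8229


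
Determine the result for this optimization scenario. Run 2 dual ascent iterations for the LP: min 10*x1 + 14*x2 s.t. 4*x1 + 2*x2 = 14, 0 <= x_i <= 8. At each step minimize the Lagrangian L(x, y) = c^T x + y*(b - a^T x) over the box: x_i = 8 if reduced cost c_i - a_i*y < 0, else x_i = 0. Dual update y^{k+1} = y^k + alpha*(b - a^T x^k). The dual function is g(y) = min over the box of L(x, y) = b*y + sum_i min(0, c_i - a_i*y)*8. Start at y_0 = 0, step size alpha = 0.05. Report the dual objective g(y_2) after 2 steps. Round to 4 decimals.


Dual ascent for LP: min 10*x1 + 14*x2, 4*x1 + 2*x2 = 14, 0 <= x_i <= 8
Step 1: y^k = 0.0, reduced costs: (10.0, 14.0)
  x^k = (0.0, 0.0), subgradient = b - a^T x = 14.0
  y^{k+1} = 0.0 + 0.05*14.0 = 0.7
Step 2: y^k = 0.7, reduced costs: (7.2, 12.6)
  x^k = (0.0, 0.0), subgradient = b - a^T x = 14.0
  y^{k+1} = 0.7 + 0.05*14.0 = 1.4
Dual objective at y_2 = 1.4: reduced costs (4.4, 11.2), box minimizer x = (0.0, 0.0)
g(y_2) = b*y + (c1 - a1*y)*x1 + (c2 - a2*y)*x2 = 14*1.4 + 4.4*0.0 + 11.2*0.0 = 19.6 + 0.0 + 0.0 = 19.6


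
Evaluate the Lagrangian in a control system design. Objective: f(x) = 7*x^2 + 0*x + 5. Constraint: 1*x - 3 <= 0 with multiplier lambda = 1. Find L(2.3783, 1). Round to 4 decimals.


Step 1: Evaluate f(x).
f(2.3783) = 7*2.3783^2 + 0*2.3783 + 5 = 44.5942
Step 2: Evaluate g(x).
g(2.3783) = 1*2.3783 - 3 = -0.6217
Step 3: Compute Lagrangian.
L = 44.5942 + 1*-0.6217 = 43.9725


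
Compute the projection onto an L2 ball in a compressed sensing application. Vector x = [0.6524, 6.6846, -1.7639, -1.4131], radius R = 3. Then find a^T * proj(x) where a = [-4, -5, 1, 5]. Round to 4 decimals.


Step 1: Compute ||x|| (intermediates to 6 decimals).
||x|| = sqrt(0.6524^2 + 6.6846^2 + (-1.7639)^2 + (-1.4131)^2) = 7.086445
Step 2: Project.
Since ||x|| > R, scale = R/||x|| = 3/7.086445 = 0.423343, proj(x) = scale * x
proj(x) = [0.276189, 2.829879, -0.746735, -0.598226]
Step 3: Dot product.
a^T * proj(x) = -4*0.276189 - 5*2.829879 + 1*(-0.746735) + 5*(-0.598226) = -18.992


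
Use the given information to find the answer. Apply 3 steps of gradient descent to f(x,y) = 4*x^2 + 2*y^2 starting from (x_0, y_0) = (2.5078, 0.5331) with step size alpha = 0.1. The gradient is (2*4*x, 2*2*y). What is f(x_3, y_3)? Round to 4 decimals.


Gradient descent on f(x,y) = 4*x^2 + 2*y^2.
Starting point: (2.5078, 0.5331), alpha = 0.1
Step 1: grad_x = 2*4*2.5078 = 20.0624, grad_y = 2*2*0.5331 = 2.1324
  x_1 = 2.5078 - 0.1*20.0624 = 0.5016
  y_1 = 0.5331 - 0.1*2.1324 = 0.3199
Step 2: grad_x = 2*4*0.5016 = 4.0125, grad_y = 2*2*0.3199 = 1.2794
  x_2 = 0.5016 - 0.1*4.0125 = 0.1003
  y_2 = 0.3199 - 0.1*1.2794 = 0.1919
Step 3: grad_x = 2*4*0.1003 = 0.8025, grad_y = 2*2*0.1919 = 0.7677
  x_3 = 0.1003 - 0.1*0.8025 = 0.0201
  y_3 = 0.1919 - 0.1*0.7677 = 0.1151
f(0.0201, 0.1151) = 4*0.0201^2 + 2*0.1151^2 = 0.0281


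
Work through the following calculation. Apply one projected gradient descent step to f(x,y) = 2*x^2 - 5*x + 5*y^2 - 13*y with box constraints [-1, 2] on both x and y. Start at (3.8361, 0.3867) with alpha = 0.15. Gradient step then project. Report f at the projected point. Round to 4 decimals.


Step 1: Compute gradient at (3.8361, 0.3867).
grad_x = 2*2*3.8361 - 5 = 10.3444
grad_y = 2*5*0.3867 - 13 = -9.133
Step 2: Gradient step.
x_raw = 3.8361 - 0.15*10.3444 = 2.2844
y_raw = 0.3867 - 0.15*-9.133 = 1.7567
Step 3: Project onto [-1, 2].
x_proj = clip(2.2844) = 2.0
y_proj = clip(1.7567) = 1.7567
Step 4: Evaluate f.
f(2.0, 1.7567) = -9.4074


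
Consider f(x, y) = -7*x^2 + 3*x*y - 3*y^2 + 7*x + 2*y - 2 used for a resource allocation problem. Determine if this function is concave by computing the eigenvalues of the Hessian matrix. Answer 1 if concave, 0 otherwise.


The Hessian of f(x,y) = -7*x^2 + 3*x*y - 3*y^2 + 7*x + 2*y - 2 is:
H = [[-14, 3], [3, -6]]
Trace = -14 - 6 = -20
Determinant = -14*-6 - (3)^2 = 75
Discriminant = (-20)^2 - 4*75 = 100.0
Eigenvalues: lambda_1 = -15.0, lambda_2 = -5.0
The function is concave.

1


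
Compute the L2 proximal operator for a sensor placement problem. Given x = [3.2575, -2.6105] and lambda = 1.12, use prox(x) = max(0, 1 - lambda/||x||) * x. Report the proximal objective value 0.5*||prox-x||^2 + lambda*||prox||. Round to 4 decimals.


Step 1: Compute ||x||.
||x|| = 4.1744
Step 2: Compute scaling factor.
scale = max(0, 1 - 1.12/4.1744) = 0.7317
Step 3: prox(x) = [2.3835, -1.9101]
||prox(x)|| = 3.0544
Step 4: Proximal objective.
0.5*||prox-x||^2 = 0.6272
lambda*||prox|| = 3.4209
Total = 4.0482


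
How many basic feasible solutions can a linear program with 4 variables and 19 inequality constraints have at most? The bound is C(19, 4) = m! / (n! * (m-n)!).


Each vertex corresponds to some choice of n active constraints out of m, so the number of vertices is at most C(m, n) = m! / (n!(m-n)!).
m = 19, n = 4
Numerator: 19 * 18 * 17 * 16
Denominator: 4! = 24
C(19, 4) = 3876


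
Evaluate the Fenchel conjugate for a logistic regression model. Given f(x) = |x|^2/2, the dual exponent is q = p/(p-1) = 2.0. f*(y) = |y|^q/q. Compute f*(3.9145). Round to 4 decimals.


The conjugate exponent q satisfies 1/p + 1/q = 1.
p = 2, so q = 2/(2 - 1) = 2.0
|y|^q = 3.9145^2.0 = 15.3233
f*(3.9145) = 15.3233 / 2.0 = 7.6617


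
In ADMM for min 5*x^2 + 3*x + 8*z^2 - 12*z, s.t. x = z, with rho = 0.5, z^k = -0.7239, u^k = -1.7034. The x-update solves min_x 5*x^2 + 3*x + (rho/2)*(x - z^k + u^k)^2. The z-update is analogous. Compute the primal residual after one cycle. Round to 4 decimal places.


ADMM iteration with rho = 0.5, z^k = -0.7239, u^k = -1.7034
Step 1: x-update.
Minimize 5*x^2 + 3*x + (0.5/2)*(x + 0.7239 - 1.7034)^2
FOC: (2*5 + 0.5)*x = -3 + 0.5*(-0.7239 + 1.7034)
x^{k+1} = -0.2391
Step 2: z-update.
Minimize 8*z^2 - 12*z + (0.5/2)*(-0.2391 - z - 1.7034)^2
FOC: (2*8 + 0.5)*z = 12 + 0.5*(-0.2391 - 1.7034)
z^{k+1} = 0.6684
Step 3: u-update.
u^{k+1} = -1.7034 - 0.2391 - 0.6684 = -2.6109
Step 4: Primal residual = |-0.2391 - 0.6684| = 0.9075


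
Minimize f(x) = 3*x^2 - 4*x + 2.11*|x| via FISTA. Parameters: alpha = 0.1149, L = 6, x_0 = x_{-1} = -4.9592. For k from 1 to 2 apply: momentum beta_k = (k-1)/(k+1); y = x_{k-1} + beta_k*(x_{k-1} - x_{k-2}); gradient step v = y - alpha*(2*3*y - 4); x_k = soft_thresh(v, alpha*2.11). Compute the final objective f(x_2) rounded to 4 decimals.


FISTA on f(x) = 3*x^2 - 4*x + 2.11*|x|
L = 6, alpha = 0.1149
Iteration 1: beta = 0.0, y = -4.9592 + 0.0*(-4.9592 + 4.9592) = -4.9592
  grad(y) = -33.7552, v = y - alpha*grad = -1.0807
  prox(v) = soft_thresh(-1.0807, 0.2424) = -0.8383
Iteration 2: beta = 0.3333, y = -0.8383 + 0.3333*(-0.8383 + 4.9592) = 0.5353
  grad(y) = -0.7879, v = y - alpha*grad = 0.6259
  prox(v) = soft_thresh(0.6259, 0.2424) = 0.3834
f(x_2) = 3*0.3834^2 - 4*0.3834 + 2.11*|0.3834| = -0.2836


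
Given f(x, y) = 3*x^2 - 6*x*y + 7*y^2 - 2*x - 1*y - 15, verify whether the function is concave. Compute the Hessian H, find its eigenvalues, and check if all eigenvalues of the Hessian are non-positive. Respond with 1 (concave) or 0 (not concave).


The Hessian of f(x,y) = 3*x^2 - 6*x*y + 7*y^2 - 2*x - 1*y - 15 is:
H = [[6, -6], [-6, 14]]
Trace = 6 + 14 = 20
Determinant = 6*14 - (-6)^2 = 48
Discriminant = (20)^2 - 4*48 = 208.0
Eigenvalues: lambda_1 = 2.7889, lambda_2 = 17.2111
The function is not concave.

0


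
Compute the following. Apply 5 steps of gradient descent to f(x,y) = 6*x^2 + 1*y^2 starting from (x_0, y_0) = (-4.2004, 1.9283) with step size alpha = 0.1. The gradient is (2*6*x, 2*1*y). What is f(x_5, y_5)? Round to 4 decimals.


Gradient descent on f(x,y) = 6*x^2 + 1*y^2.
Starting point: (-4.2004, 1.9283), alpha = 0.1
Step 1: grad_x = 2*6*-4.2004 = -50.4048, grad_y = 2*1*1.9283 = 3.8566
  x_1 = -4.2004 - 0.1*-50.4048 = 0.8401
  y_1 = 1.9283 - 0.1*3.8566 = 1.5426
Step 2: grad_x = 2*6*0.8401 = 10.081, grad_y = 2*1*1.5426 = 3.0853
  x_2 = 0.8401 - 0.1*10.081 = -0.168
  y_2 = 1.5426 - 0.1*3.0853 = 1.2341
Step 3: grad_x = 2*6*-0.168 = -2.0162, grad_y = 2*1*1.2341 = 2.4682
  x_3 = -0.168 - 0.1*-2.0162 = 0.0336
  y_3 = 1.2341 - 0.1*2.4682 = 0.9873
Step 4: grad_x = 2*6*0.0336 = 0.4032, grad_y = 2*1*0.9873 = 1.9746
  x_4 = 0.0336 - 0.1*0.4032 = -0.0067
  y_4 = 0.9873 - 0.1*1.9746 = 0.7898
Step 5: grad_x = 2*6*-0.0067 = -0.0806, grad_y = 2*1*0.7898 = 1.5797
  x_5 = -0.0067 - 0.1*-0.0806 = 0.0013
  y_5 = 0.7898 - 0.1*1.5797 = 0.6319
f(0.0013, 0.6319) = 6*0.0013^2 + 1*0.6319^2 = 0.3993


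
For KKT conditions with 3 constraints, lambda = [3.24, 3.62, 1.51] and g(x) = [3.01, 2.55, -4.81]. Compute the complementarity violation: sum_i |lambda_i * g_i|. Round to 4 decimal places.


KKT complementary slackness check:
lambda_1 * g_1 = 3.24 * 3.01 = 9.7524
lambda_2 * g_2 = 3.62 * 2.55 = 9.231
lambda_3 * g_3 = 1.51 * -4.81 = -7.2631
Total violation = 9.7524 + 9.231 + 7.2631 = 26.2465


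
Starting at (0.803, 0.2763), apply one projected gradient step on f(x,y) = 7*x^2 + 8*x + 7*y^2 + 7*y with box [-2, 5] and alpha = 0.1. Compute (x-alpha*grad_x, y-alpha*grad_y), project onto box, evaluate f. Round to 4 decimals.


Step 1: Compute gradient at (0.803, 0.2763).
grad_x = 2*7*0.803 + 8 = 19.242
grad_y = 2*7*0.2763 + 7 = 10.8682
Step 2: Gradient step.
x_raw = 0.803 - 0.1*19.242 = -1.1212
y_raw = 0.2763 - 0.1*10.8682 = -0.8105
Step 3: Project onto [-2, 5].
x_proj = clip(-1.1212) = -1.1212
y_proj = clip(-0.8105) = -0.8105
Step 4: Evaluate f.
f(-1.1212, -0.8105) = -1.245


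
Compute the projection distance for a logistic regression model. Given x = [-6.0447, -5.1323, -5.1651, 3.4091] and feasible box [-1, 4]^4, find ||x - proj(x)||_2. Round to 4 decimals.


Project each component onto [-1, 4].
clip(-6.0447) = -1.0, clip(-5.1323) = -1.0, clip(-5.1651) = -1.0, clip(3.4091) = 3.4091
Projection = [-1.0, -1.0, -1.0, 3.4091]
Squared diffs: [25.449, 17.0759, 17.3481, 0.0]
Distance = sqrt(59.873) = 7.7378


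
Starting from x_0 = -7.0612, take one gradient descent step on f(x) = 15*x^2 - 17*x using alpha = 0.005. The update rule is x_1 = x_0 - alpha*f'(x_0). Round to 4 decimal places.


We compute the gradient at x_0 and apply the update.
f'(x) = 30*x - 17
f'(-7.0612) = 30*-7.0612 - 17 = -228.836
x_1 = -7.0612 - 0.005*-228.836 = -5.917


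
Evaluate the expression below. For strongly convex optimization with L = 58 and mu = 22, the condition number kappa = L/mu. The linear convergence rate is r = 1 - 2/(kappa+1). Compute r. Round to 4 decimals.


Step 1: Compute the condition number.
kappa = L/mu = 58/22 = 2.6364
Step 2: Compute the convergence rate.
r = 1 - 2/(kappa + 1) = 1 - 2*mu/(L + mu) = (L - mu)/(L + mu) = 36/80 = 0.45


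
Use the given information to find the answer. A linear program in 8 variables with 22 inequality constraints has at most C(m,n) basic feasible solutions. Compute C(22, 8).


Each vertex corresponds to some choice of n active constraints out of m, so the number of vertices is at most C(m, n) = m! / (n!(m-n)!).
m = 22, n = 8
Numerator: 22 * 21 * 20 * 19 * 18 * 17 * 16 * 15
Denominator: 8! = 40320
C(22, 8) = 319770


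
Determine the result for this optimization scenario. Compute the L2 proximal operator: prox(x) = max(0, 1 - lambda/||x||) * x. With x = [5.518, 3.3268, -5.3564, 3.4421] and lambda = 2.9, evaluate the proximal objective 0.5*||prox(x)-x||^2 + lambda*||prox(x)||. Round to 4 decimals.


Step 1: Compute ||x||.
||x|| = 9.0584
Step 2: Compute scaling factor.
scale = max(0, 1 - 2.9/9.0584) = 0.6799
Step 3: prox(x) = [3.7514, 2.2617, -3.6416, 2.3401]
||prox(x)|| = 6.1584
Step 4: Proximal objective.
0.5*||prox-x||^2 = 4.205
lambda*||prox|| = 17.8594
Total = 22.0644


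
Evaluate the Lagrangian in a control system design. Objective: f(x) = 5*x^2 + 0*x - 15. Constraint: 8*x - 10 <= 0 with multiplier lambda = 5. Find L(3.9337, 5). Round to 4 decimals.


Step 1: Evaluate f(x).
f(3.9337) = 5*3.9337^2 + 0*3.9337 - 15 = 62.37
Step 2: Evaluate g(x).
g(3.9337) = 8*3.9337 - 10 = 21.4696
Step 3: Compute Lagrangian.
L = 62.37 + 5*21.4696 = 169.718


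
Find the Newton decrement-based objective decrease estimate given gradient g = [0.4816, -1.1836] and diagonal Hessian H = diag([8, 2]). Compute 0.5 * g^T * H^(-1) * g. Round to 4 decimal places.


Step 1: H is diagonal, so H^(-1) * g = [0.0602, -0.5918].
Step 2: g^T H^(-1) g = sum_i g_i^2 / H_ii
  = (0.4816)^2/8 + (-1.1836)^2/2
  = 0.029 + 0.7005 = 0.7294
Step 3: Objective decrease = 0.5 * g^T H^(-1) g = 0.3647


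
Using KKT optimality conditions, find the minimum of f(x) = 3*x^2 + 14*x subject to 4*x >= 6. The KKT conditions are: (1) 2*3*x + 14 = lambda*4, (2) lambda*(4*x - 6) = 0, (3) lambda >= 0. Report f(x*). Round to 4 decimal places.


Step 1: Try lambda = 0 (constraint inactive).
x_unc = -14/(2*3) = -2.3333
Check: 4*-2.3333 = -9.3332 < 6 -- violated!
Step 2: Constraint must be active: 4*x = 6
x* = 6/4 = 1.5
lambda = (2*3*1.5 + 14)/4 = 5.75
Step 3: Compute optimal value.
f(x*) = 3*1.5^2 + 14*1.5 = 27.75


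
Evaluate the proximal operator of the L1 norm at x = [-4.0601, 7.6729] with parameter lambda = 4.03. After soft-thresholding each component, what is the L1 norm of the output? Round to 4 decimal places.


Soft-thresholding with lambda = 4.03:
prox(-4.0601) = sign(-4.0601)*max(|-4.0601| - 4.03, 0) = -0.0301
prox(7.6729) = sign(7.6729)*max(|7.6729| - 4.03, 0) = 3.6429
prox(x) = [-0.0301, 3.6429]
||prox(x)||_1 = 0.0301 + 3.6429 = 3.673


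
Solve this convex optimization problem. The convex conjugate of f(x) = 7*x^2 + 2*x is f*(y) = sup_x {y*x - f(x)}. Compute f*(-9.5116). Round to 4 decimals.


f*(y) = sup_x {y*x - a*x^2 - b*x} = sup_x {(y-b)*x - a*x^2}
FOC: (y - b) - 2a*x = 0 => x* = (y - b)/(2a)
x* = (-9.5116 - 2)/(2*7) = -0.8223
f*(-9.5116) = (y-b)^2/(4a) = (-9.5116 - 2)^2/(4*7)
= 132.5169/28 = 4.7327


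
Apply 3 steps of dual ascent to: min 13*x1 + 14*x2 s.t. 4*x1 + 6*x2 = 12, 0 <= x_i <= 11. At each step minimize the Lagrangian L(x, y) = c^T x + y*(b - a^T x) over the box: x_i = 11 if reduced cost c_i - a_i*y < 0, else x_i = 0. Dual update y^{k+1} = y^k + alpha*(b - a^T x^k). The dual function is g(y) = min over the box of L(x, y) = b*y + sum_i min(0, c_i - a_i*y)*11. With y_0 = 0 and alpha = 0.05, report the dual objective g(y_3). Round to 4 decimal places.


Dual ascent for LP: min 13*x1 + 14*x2, 4*x1 + 6*x2 = 12, 0 <= x_i <= 11
Step 1: y^k = 0.0, reduced costs: (13.0, 14.0)
  x^k = (0.0, 0.0), subgradient = b - a^T x = 12.0
  y^{k+1} = 0.0 + 0.05*12.0 = 0.6
Step 2: y^k = 0.6, reduced costs: (10.6, 10.4)
  x^k = (0.0, 0.0), subgradient = b - a^T x = 12.0
  y^{k+1} = 0.6 + 0.05*12.0 = 1.2
Step 3: y^k = 1.2, reduced costs: (8.2, 6.8)
  x^k = (0.0, 0.0), subgradient = b - a^T x = 12.0
  y^{k+1} = 1.2 + 0.05*12.0 = 1.8
Dual objective at y_3 = 1.8: reduced costs (5.8, 3.2), box minimizer x = (0.0, 0.0)
g(y_3) = b*y + (c1 - a1*y)*x1 + (c2 - a2*y)*x2 = 12*1.8 + 5.8*0.0 + 3.2*0.0 = 21.6 + 0.0 + 0.0 = 21.6


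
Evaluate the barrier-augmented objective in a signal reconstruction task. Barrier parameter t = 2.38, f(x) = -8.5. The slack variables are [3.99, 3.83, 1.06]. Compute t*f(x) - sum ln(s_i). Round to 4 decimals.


Step 1: Compute log-barrier.
ln values: [1.3838, 1.3429, 0.0583]
phi = -(1.3838 + 1.3429 + 0.0583) = -2.7849
Step 2: Compute augmented objective.
t*f(x) = 2.38*-8.5 = -20.23
Total = -20.23 - 2.7849 = -23.0149


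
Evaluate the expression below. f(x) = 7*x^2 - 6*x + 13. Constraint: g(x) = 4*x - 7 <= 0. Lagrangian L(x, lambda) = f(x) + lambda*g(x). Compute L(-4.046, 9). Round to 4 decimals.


Step 1: Evaluate f(x).
f(-4.046) = 7*(-4.046)^2 - 6*(-4.046) + 13 = 151.8668
Step 2: Evaluate g(x).
g(-4.046) = 4*-4.046 - 7 = -23.184
Step 3: Compute Lagrangian.
L = 151.8668 + 9*-23.184 = -56.7892


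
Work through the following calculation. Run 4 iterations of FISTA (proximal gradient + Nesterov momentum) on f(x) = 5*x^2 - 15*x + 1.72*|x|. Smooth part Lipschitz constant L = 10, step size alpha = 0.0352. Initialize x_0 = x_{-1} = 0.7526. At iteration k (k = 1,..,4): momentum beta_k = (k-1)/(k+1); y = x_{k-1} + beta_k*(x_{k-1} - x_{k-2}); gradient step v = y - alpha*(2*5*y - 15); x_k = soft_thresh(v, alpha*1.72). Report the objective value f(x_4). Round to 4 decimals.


FISTA on f(x) = 5*x^2 - 15*x + 1.72*|x|
L = 10, alpha = 0.0352
Iteration 1: beta = 0.0, y = 0.7526 + 0.0*(0.7526 - 0.7526) = 0.7526
  grad(y) = -7.474, v = y - alpha*grad = 1.0157
  prox(v) = soft_thresh(1.0157, 0.0605) = 0.9551
Iteration 2: beta = 0.3333, y = 0.9551 + 0.3333*(0.9551 - 0.7526) = 1.0227
  grad(y) = -4.7735, v = y - alpha*grad = 1.1907
  prox(v) = soft_thresh(1.1907, 0.0605) = 1.1301
Iteration 3: beta = 0.5, y = 1.1301 + 0.5*(1.1301 - 0.9551) = 1.2176
  grad(y) = -2.8237, v = y - alpha*grad = 1.317
  prox(v) = soft_thresh(1.317, 0.0605) = 1.2565
Iteration 4: beta = 0.6, y = 1.2565 + 0.6*(1.2565 - 1.1301) = 1.3323
  grad(y) = -1.6771, v = y - alpha*grad = 1.3913
  prox(v) = soft_thresh(1.3913, 0.0605) = 1.3308
f(x_4) = 5*1.3308^2 - 15*1.3308 + 1.72*|1.3308| = -8.8179


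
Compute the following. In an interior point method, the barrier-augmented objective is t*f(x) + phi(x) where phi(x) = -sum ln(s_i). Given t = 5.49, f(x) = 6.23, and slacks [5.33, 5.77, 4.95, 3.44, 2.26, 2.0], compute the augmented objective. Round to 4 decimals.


Step 1: Compute log-barrier.
ln values: [1.6734, 1.7527, 1.5994, 1.2355, 0.8154, 0.6931]
phi = -(1.6734 + 1.7527 + 1.5994 + 1.2355 + 0.8154 + 0.6931) = -7.7694
Step 2: Compute augmented objective.
t*f(x) = 5.49*6.23 = 34.2027
Total = 34.2027 - 7.7694 = 26.4333


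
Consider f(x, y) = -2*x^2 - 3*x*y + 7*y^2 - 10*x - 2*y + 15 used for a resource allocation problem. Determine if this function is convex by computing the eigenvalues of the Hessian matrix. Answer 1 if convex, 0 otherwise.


The Hessian of f(x,y) = -2*x^2 - 3*x*y + 7*y^2 - 10*x - 2*y + 15 is:
H = [[-4, -3], [-3, 14]]
Trace = -4 + 14 = 10
Determinant = -4*14 - (-3)^2 = -65
Discriminant = (10)^2 - 4*-65 = 360.0
Eigenvalues: lambda_1 = -4.4868, lambda_2 = 14.4868
The function is not convex.

0


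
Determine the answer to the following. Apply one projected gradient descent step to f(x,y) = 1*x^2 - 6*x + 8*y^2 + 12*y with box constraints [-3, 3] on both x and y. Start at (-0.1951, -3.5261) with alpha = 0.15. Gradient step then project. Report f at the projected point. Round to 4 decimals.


Step 1: Compute gradient at (-0.1951, -3.5261).
grad_x = 2*1*-0.1951 - 6 = -6.3902
grad_y = 2*8*-3.5261 + 12 = -44.4176
Step 2: Gradient step.
x_raw = -0.1951 - 0.15*-6.3902 = 0.7634
y_raw = -3.5261 - 0.15*-44.4176 = 3.1365
Step 3: Project onto [-3, 3].
x_proj = clip(0.7634) = 0.7634
y_proj = clip(3.1365) = 3.0
Step 4: Evaluate f.
f(0.7634, 3.0) = 104.0022


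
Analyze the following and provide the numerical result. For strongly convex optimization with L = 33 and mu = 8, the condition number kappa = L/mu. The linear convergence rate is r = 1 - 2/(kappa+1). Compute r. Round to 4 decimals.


Step 1: Compute the condition number.
kappa = L/mu = 33/8 = 4.125
Step 2: Compute the convergence rate.
r = 1 - 2/(kappa + 1) = 1 - 2*mu/(L + mu) = (L - mu)/(L + mu) = 25/41 = 0.6098


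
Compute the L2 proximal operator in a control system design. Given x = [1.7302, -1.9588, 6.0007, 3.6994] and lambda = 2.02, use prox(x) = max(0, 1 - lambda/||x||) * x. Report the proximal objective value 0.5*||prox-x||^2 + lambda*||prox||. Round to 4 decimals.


Step 1: Compute ||x||.
||x|| = 7.5183
Step 2: Compute scaling factor.
scale = max(0, 1 - 2.02/7.5183) = 0.7313
Step 3: prox(x) = [1.2653, -1.4325, 4.3884, 2.7055]
||prox(x)|| = 5.4983
Step 4: Proximal objective.
0.5*||prox-x||^2 = 2.0402
lambda*||prox|| = 11.1066
Total = 13.1467


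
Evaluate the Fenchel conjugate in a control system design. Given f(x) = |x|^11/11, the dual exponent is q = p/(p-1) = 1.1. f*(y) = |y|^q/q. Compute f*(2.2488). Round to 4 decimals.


The conjugate exponent q satisfies 1/p + 1/q = 1.
p = 11, so q = 11/(11 - 1) = 1.1
|y|^q = 2.2488^1.1 = 2.4386
f*(2.2488) = 2.4386 / 1.1 = 2.2169


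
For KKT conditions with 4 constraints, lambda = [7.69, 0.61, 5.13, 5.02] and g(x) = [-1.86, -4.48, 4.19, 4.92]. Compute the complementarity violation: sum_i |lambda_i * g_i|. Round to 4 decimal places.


KKT complementary slackness check:
lambda_1 * g_1 = 7.69 * -1.86 = -14.3034
lambda_2 * g_2 = 0.61 * -4.48 = -2.7328
lambda_3 * g_3 = 5.13 * 4.19 = 21.4947
lambda_4 * g_4 = 5.02 * 4.92 = 24.6984
Total violation = 14.3034 + 2.7328 + 21.4947 + 24.6984 = 63.2293


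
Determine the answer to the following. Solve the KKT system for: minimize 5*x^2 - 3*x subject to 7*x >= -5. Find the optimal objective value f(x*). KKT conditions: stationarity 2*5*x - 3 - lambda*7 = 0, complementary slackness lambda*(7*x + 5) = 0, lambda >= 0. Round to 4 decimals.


Step 1: Try lambda = 0 (constraint inactive).
Stationarity: 2*5*x - 3 = 0
x* = 3/(2*5) = 0.3
Check constraint: 7*0.3 = 2.1 >= -5 -- satisfied.
Step 2: Compute optimal value.
f(x*) = 5*0.3^2 - 3*0.3 = -0.45


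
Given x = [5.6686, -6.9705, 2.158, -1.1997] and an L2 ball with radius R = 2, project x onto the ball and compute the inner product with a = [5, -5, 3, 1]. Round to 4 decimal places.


Step 1: Compute ||x|| (intermediates to 6 decimals).
||x|| = sqrt(5.6686^2 + (-6.9705)^2 + 2.158^2 + (-1.1997)^2) = 9.317572
Step 2: Project.
Since ||x|| > R, scale = R/||x|| = 2/9.317572 = 0.214648, proj(x) = scale * x
proj(x) = [1.216754, -1.496204, 0.46321, -0.257513]
Step 3: Dot product.
a^T * proj(x) = 5*1.216754 - 5*(-1.496204) + 3*0.46321 + 1*(-0.257513) = 14.6969


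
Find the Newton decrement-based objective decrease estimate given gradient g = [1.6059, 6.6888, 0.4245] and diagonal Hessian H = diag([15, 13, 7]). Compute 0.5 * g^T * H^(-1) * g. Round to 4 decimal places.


Step 1: H is diagonal, so H^(-1) * g = [0.1071, 0.5145, 0.0606].
Step 2: g^T H^(-1) g = sum_i g_i^2 / H_ii
  = (1.6059)^2/15 + (6.6888)^2/13 + (0.4245)^2/7
  = 0.1719 + 3.4415 + 0.0257 = 3.6392
Step 3: Objective decrease = 0.5 * g^T H^(-1) g = 1.8196


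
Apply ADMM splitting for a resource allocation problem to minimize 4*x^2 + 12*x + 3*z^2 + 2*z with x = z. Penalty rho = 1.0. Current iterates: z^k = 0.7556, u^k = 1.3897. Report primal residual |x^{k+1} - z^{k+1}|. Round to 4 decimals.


ADMM iteration with rho = 1.0, z^k = 0.7556, u^k = 1.3897
Step 1: x-update.
Minimize 4*x^2 + 12*x + (1.0/2)*(x - 0.7556 + 1.3897)^2
FOC: (2*4 + 1.0)*x = -12 + 1.0*(0.7556 - 1.3897)
x^{k+1} = -1.4038
Step 2: z-update.
Minimize 3*z^2 + 2*z + (1.0/2)*(-1.4038 - z + 1.3897)^2
FOC: (2*3 + 1.0)*z = -2 + 1.0*(-1.4038 + 1.3897)
z^{k+1} = -0.2877
Step 3: u-update.
u^{k+1} = 1.3897 - 1.4038 + 0.2877 = 0.2736
Step 4: Primal residual = |-1.4038 + 0.2877| = 1.1161


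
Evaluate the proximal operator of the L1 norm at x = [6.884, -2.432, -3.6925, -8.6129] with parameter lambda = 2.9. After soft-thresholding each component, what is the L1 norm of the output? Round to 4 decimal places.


Soft-thresholding with lambda = 2.9:
prox(6.884) = sign(6.884)*max(|6.884| - 2.9, 0) = 3.984
prox(-2.432) = sign(-2.432)*max(|-2.432| - 2.9, 0) = 0.0
prox(-3.6925) = sign(-3.6925)*max(|-3.6925| - 2.9, 0) = -0.7925
prox(-8.6129) = sign(-8.6129)*max(|-8.6129| - 2.9, 0) = -5.7129
prox(x) = [3.984, 0.0, -0.7925, -5.7129]
||prox(x)||_1 = 3.984 + 0.0 + 0.7925 + 5.7129 = 10.4894


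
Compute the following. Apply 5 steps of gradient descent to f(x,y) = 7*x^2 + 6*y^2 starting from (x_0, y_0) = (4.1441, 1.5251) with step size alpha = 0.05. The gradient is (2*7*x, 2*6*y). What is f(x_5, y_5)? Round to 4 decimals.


Gradient descent on f(x,y) = 7*x^2 + 6*y^2.
Starting point: (4.1441, 1.5251), alpha = 0.05
Step 1: grad_x = 2*7*4.1441 = 58.0174, grad_y = 2*6*1.5251 = 18.3012
  x_1 = 4.1441 - 0.05*58.0174 = 1.2432
  y_1 = 1.5251 - 0.05*18.3012 = 0.61
Step 2: grad_x = 2*7*1.2432 = 17.4052, grad_y = 2*6*0.61 = 7.3205
  x_2 = 1.2432 - 0.05*17.4052 = 0.373
  y_2 = 0.61 - 0.05*7.3205 = 0.244
Step 3: grad_x = 2*7*0.373 = 5.2216, grad_y = 2*6*0.244 = 2.9282
  x_3 = 0.373 - 0.05*5.2216 = 0.1119
  y_3 = 0.244 - 0.05*2.9282 = 0.0976
Step 4: grad_x = 2*7*0.1119 = 1.5665, grad_y = 2*6*0.0976 = 1.1713
  x_4 = 0.1119 - 0.05*1.5665 = 0.0336
  y_4 = 0.0976 - 0.05*1.1713 = 0.039
Step 5: grad_x = 2*7*0.0336 = 0.4699, grad_y = 2*6*0.039 = 0.4685
  x_5 = 0.0336 - 0.05*0.4699 = 0.0101
  y_5 = 0.039 - 0.05*0.4685 = 0.0156
f(0.0101, 0.0156) = 7*0.0101^2 + 6*0.0156^2 = 0.0022


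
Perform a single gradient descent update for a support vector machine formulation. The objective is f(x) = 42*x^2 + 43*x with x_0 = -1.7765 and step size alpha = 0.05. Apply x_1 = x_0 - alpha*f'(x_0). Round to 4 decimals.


We compute the gradient at x_0 and apply the update.
f'(x) = 84*x + 43
f'(-1.7765) = 84*-1.7765 + 43 = -106.226
x_1 = -1.7765 - 0.05*-106.226 = 3.5348


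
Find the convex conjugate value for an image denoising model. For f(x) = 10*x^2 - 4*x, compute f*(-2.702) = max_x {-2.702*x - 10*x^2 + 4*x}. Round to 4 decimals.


f*(y) = sup_x {y*x - a*x^2 - b*x} = sup_x {(y-b)*x - a*x^2}
FOC: (y - b) - 2a*x = 0 => x* = (y - b)/(2a)
x* = (-2.702 + 4)/(2*10) = 0.0649
f*(-2.702) = (y-b)^2/(4a) = (-2.702 + 4)^2/(4*10)
= 1.6848/40 = 0.0421


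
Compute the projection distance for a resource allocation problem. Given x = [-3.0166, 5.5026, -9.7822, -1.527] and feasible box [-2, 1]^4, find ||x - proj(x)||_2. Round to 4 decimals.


Project each component onto [-2, 1].
clip(-3.0166) = -2.0, clip(5.5026) = 1.0, clip(-9.7822) = -2.0, clip(-1.527) = -1.527
Projection = [-2.0, 1.0, -2.0, -1.527]
Squared diffs: [1.0335, 20.2734, 60.5626, 0.0]
Distance = sqrt(81.8695) = 9.0482


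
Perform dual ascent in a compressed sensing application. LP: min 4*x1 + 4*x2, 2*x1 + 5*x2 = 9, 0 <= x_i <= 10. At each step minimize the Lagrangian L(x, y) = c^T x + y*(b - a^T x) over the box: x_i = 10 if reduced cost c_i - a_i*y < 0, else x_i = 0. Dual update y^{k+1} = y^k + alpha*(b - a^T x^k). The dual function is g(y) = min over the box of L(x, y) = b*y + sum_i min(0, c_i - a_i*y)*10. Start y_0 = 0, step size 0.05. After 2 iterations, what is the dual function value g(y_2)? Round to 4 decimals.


Dual ascent for LP: min 4*x1 + 4*x2, 2*x1 + 5*x2 = 9, 0 <= x_i <= 10
Step 1: y^k = 0.0, reduced costs: (4.0, 4.0)
  x^k = (0.0, 0.0), subgradient = b - a^T x = 9.0
  y^{k+1} = 0.0 + 0.05*9.0 = 0.45
Step 2: y^k = 0.45, reduced costs: (3.1, 1.75)
  x^k = (0.0, 0.0), subgradient = b - a^T x = 9.0
  y^{k+1} = 0.45 + 0.05*9.0 = 0.9
Dual objective at y_2 = 0.9: reduced costs (2.2, -0.5), box minimizer x = (0.0, 10.0)
g(y_2) = b*y + (c1 - a1*y)*x1 + (c2 - a2*y)*x2 = 9*0.9 + 2.2*0.0 + (-0.5)*10.0 = 8.1 + 0.0 - 5.0 = 3.1


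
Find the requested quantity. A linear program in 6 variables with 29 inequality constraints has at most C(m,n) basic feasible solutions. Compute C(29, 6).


Each vertex corresponds to some choice of n active constraints out of m, so the number of vertices is at most C(m, n) = m! / (n!(m-n)!).
m = 29, n = 6
Numerator: 29 * 28 * 27 * 26 * 25 * 24
Denominator: 6! = 720
C(29, 6) = 475020


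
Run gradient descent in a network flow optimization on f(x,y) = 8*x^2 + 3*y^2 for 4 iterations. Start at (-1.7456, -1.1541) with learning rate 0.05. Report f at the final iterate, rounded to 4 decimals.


Gradient descent on f(x,y) = 8*x^2 + 3*y^2.
Starting point: (-1.7456, -1.1541), alpha = 0.05
Step 1: grad_x = 2*8*-1.7456 = -27.9296, grad_y = 2*3*-1.1541 = -6.9246
  x_1 = -1.7456 - 0.05*-27.9296 = -0.3491
  y_1 = -1.1541 - 0.05*-6.9246 = -0.8079
Step 2: grad_x = 2*8*-0.3491 = -5.5859, grad_y = 2*3*-0.8079 = -4.8472
  x_2 = -0.3491 - 0.05*-5.5859 = -0.0698
  y_2 = -0.8079 - 0.05*-4.8472 = -0.5655
Step 3: grad_x = 2*8*-0.0698 = -1.1172, grad_y = 2*3*-0.5655 = -3.3931
  x_3 = -0.0698 - 0.05*-1.1172 = -0.014
  y_3 = -0.5655 - 0.05*-3.3931 = -0.3959
Step 4: grad_x = 2*8*-0.014 = -0.2234, grad_y = 2*3*-0.3959 = -2.3751
  x_4 = -0.014 - 0.05*-0.2234 = -0.0028
  y_4 = -0.3959 - 0.05*-2.3751 = -0.2771
f(-0.0028, -0.2771) = 8*(-0.0028)^2 + 3*(-0.2771)^2 = 0.2304


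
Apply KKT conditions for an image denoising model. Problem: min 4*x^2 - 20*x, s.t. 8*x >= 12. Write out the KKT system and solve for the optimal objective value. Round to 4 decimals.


Step 1: Try lambda = 0 (constraint inactive).
Stationarity: 2*4*x - 20 = 0
x* = 20/(2*4) = 2.5
Check constraint: 8*2.5 = 20.0 >= 12 -- satisfied.
Step 2: Compute optimal value.
f(x*) = 4*2.5^2 - 20*2.5 = -25.0


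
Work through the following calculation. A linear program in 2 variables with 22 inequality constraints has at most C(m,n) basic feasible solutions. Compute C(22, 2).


Each vertex corresponds to some choice of n active constraints out of m, so the number of vertices is at most C(m, n) = m! / (n!(m-n)!).
m = 22, n = 2
Numerator: 22 * 21
Denominator: 2! = 2
C(22, 2) = 231


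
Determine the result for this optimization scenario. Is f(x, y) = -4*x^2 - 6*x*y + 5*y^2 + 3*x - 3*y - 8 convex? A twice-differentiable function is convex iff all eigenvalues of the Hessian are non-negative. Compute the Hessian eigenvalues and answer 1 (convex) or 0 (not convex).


The Hessian of f(x,y) = -4*x^2 - 6*x*y + 5*y^2 + 3*x - 3*y - 8 is:
H = [[-8, -6], [-6, 10]]
Trace = -8 + 10 = 2
Determinant = -8*10 - (-6)^2 = -116
Discriminant = (2)^2 - 4*-116 = 468.0
Eigenvalues: lambda_1 = -9.8167, lambda_2 = 11.8167
The function is not convex.

0


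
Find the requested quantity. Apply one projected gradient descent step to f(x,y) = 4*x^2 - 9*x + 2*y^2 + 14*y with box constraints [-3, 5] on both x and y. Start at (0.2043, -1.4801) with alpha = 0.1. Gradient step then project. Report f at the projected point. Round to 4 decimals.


Step 1: Compute gradient at (0.2043, -1.4801).
grad_x = 2*4*0.2043 - 9 = -7.3656
grad_y = 2*2*-1.4801 + 14 = 8.0796
Step 2: Gradient step.
x_raw = 0.2043 - 0.1*-7.3656 = 0.9409
y_raw = -1.4801 - 0.1*8.0796 = -2.2881
Step 3: Project onto [-3, 5].
x_proj = clip(0.9409) = 0.9409
y_proj = clip(-2.2881) = -2.2881
Step 4: Evaluate f.
f(0.9409, -2.2881) = -26.4893


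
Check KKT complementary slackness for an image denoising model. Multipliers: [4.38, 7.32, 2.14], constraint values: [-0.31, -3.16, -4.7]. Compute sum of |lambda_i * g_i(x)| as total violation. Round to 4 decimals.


KKT complementary slackness check:
lambda_1 * g_1 = 4.38 * -0.31 = -1.3578
lambda_2 * g_2 = 7.32 * -3.16 = -23.1312
lambda_3 * g_3 = 2.14 * -4.7 = -10.058
Total violation = 1.3578 + 23.1312 + 10.058 = 34.547


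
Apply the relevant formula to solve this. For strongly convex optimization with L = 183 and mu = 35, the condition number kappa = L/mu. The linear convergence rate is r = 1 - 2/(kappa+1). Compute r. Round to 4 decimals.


Step 1: Compute the condition number.
kappa = L/mu = 183/35 = 5.2286
Step 2: Compute the convergence rate.
r = 1 - 2/(kappa + 1) = 1 - 2*mu/(L + mu) = (L - mu)/(L + mu) = 148/218 = 0.6789


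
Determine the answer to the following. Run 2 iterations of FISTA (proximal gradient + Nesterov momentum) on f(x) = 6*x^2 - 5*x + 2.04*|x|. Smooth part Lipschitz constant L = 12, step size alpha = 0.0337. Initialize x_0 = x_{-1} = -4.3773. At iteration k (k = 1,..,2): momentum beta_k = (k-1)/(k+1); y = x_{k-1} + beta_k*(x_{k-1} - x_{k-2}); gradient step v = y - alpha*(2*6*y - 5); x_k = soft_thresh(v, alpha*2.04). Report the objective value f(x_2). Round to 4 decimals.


FISTA on f(x) = 6*x^2 - 5*x + 2.04*|x|
L = 12, alpha = 0.0337
Iteration 1: beta = 0.0, y = -4.3773 + 0.0*(-4.3773 + 4.3773) = -4.3773
  grad(y) = -57.5276, v = y - alpha*grad = -2.4386
  prox(v) = soft_thresh(-2.4386, 0.0687) = -2.3699
Iteration 2: beta = 0.3333, y = -2.3699 + 0.3333*(-2.3699 + 4.3773) = -1.7007
  grad(y) = -25.4088, v = y - alpha*grad = -0.8445
  prox(v) = soft_thresh(-0.8445, 0.0687) = -0.7757
f(x_2) = 6*(-0.7757)^2 - 5*(-0.7757) + 2.04*|-0.7757| = 9.0713


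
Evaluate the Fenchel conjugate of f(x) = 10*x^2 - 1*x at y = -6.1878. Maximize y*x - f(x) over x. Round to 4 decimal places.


f*(y) = sup_x {y*x - a*x^2 - b*x} = sup_x {(y-b)*x - a*x^2}
FOC: (y - b) - 2a*x = 0 => x* = (y - b)/(2a)
x* = (-6.1878 + 1)/(2*10) = -0.2594
f*(-6.1878) = (y-b)^2/(4a) = (-6.1878 + 1)^2/(4*10)
= 26.9133/40 = 0.6728


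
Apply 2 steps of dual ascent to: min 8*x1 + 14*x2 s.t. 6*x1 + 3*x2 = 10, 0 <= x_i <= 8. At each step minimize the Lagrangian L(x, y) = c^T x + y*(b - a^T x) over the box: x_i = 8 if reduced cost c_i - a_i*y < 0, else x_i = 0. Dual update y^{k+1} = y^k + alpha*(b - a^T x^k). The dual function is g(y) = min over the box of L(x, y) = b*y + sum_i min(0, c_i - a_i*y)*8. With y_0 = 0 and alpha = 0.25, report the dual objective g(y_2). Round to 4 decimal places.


Dual ascent for LP: min 8*x1 + 14*x2, 6*x1 + 3*x2 = 10, 0 <= x_i <= 8
Step 1: y^k = 0.0, reduced costs: (8.0, 14.0)
  x^k = (0.0, 0.0), subgradient = b - a^T x = 10.0
  y^{k+1} = 0.0 + 0.25*10.0 = 2.5
Step 2: y^k = 2.5, reduced costs: (-7.0, 6.5)
  x^k = (8.0, 0.0), subgradient = b - a^T x = -38.0
  y^{k+1} = 2.5 + 0.25*-38.0 = -7.0
Dual objective at y_2 = -7.0: reduced costs (50.0, 35.0), box minimizer x = (0.0, 0.0)
g(y_2) = b*y + (c1 - a1*y)*x1 + (c2 - a2*y)*x2 = 10*(-7.0) + 50.0*0.0 + 35.0*0.0 = -70.0 + 0.0 + 0.0 = -70.0


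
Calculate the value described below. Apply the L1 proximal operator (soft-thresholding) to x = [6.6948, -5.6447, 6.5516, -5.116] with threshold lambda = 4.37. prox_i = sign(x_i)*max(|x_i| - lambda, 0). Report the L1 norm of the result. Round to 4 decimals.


Soft-thresholding with lambda = 4.37:
prox(6.6948) = sign(6.6948)*max(|6.6948| - 4.37, 0) = 2.3248
prox(-5.6447) = sign(-5.6447)*max(|-5.6447| - 4.37, 0) = -1.2747
prox(6.5516) = sign(6.5516)*max(|6.5516| - 4.37, 0) = 2.1816
prox(-5.116) = sign(-5.116)*max(|-5.116| - 4.37, 0) = -0.746
prox(x) = [2.3248, -1.2747, 2.1816, -0.746]
||prox(x)||_1 = 2.3248 + 1.2747 + 2.1816 + 0.746 = 6.5271


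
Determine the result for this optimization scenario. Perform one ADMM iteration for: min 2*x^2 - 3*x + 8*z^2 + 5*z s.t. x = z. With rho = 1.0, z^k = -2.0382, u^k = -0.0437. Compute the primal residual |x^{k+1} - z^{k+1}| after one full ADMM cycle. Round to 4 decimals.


ADMM iteration with rho = 1.0, z^k = -2.0382, u^k = -0.0437
Step 1: x-update.
Minimize 2*x^2 - 3*x + (1.0/2)*(x + 2.0382 - 0.0437)^2
FOC: (2*2 + 1.0)*x = 3 + 1.0*(-2.0382 + 0.0437)
x^{k+1} = 0.2011
Step 2: z-update.
Minimize 8*z^2 + 5*z + (1.0/2)*(0.2011 - z - 0.0437)^2
FOC: (2*8 + 1.0)*z = -5 + 1.0*(0.2011 - 0.0437)
z^{k+1} = -0.2849
Step 3: u-update.
u^{k+1} = -0.0437 + 0.2011 + 0.2849 = 0.4423
Step 4: Primal residual = |0.2011 + 0.2849| = 0.486


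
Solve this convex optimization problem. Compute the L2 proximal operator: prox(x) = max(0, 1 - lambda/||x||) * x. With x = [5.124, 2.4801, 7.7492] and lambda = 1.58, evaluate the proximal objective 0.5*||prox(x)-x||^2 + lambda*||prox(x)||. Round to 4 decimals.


Step 1: Compute ||x||.
||x|| = 9.6154
Step 2: Compute scaling factor.
scale = max(0, 1 - 1.58/9.6154) = 0.8357
Step 3: prox(x) = [4.282, 2.0726, 6.4759]
||prox(x)|| = 8.0354
Step 4: Proximal objective.
0.5*||prox-x||^2 = 1.2482
lambda*||prox|| = 12.6959
Total = 13.9442
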